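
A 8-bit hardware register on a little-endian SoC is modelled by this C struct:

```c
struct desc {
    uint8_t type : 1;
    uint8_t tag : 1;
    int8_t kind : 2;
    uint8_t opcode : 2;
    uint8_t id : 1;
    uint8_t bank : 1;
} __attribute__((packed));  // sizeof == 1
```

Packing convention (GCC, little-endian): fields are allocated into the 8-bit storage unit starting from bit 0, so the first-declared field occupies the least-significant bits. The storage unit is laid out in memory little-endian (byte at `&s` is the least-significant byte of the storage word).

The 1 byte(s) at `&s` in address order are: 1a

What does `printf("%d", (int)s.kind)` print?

[0]=0x1a (little-endian) → word 0x1a
type:1 @ bit 0 → (0x1a>>0)&0x1 = 0x0
tag:1 @ bit 1 → (0x1a>>1)&0x1 = 0x1
kind:2 @ bit 2 → (0x1a>>2)&0x3 = 0x2  ←
opcode:2 @ bit 4 → (0x1a>>4)&0x3 = 0x1
id:1 @ bit 6 → (0x1a>>6)&0x1 = 0x0
bank:1 @ bit 7 → (0x1a>>7)&0x1 = 0x0
kind signed 2b, MSB=1: 2 - 4 = -2

-2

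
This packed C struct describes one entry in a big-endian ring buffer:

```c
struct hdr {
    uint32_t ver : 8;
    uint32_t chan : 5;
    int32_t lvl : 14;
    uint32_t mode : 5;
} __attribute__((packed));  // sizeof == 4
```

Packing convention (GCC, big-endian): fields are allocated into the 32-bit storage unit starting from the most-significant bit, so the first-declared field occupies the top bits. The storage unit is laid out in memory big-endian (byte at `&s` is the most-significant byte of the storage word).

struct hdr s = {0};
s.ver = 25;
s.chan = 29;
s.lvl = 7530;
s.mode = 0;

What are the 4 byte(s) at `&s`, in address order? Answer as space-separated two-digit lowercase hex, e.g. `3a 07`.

19 eb ad 40

ver:8 = 25 → 0x19 << 24 → word 0x19000000
chan:5 = 29 → 0x1d << 19 → word 0x19e80000
lvl:14 = 7530 → 0x1d6a << 5 → word 0x19ebad40
mode:5 = 0 → 0x0 << 0 → word 0x19ebad40
word = 0x19ebad40 → big-endian bytes:
  [0]=0x19  [1]=0xeb  [2]=0xad  [3]=0x40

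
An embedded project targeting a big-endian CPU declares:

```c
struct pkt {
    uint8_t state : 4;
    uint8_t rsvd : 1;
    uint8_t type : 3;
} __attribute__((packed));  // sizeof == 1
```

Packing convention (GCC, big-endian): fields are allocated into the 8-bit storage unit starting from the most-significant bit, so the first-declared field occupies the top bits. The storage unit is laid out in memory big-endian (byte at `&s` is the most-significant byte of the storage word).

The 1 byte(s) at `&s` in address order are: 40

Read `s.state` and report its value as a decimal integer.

4

[0]=0x40 (big-endian) → word 0x40
state [4+:4] = (word>>4) & 0xf = 4  ←
rsvd [3+:1] = (word>>3) & 0x1 = 0
type [0+:3] = (word>>0) & 0x7 = 0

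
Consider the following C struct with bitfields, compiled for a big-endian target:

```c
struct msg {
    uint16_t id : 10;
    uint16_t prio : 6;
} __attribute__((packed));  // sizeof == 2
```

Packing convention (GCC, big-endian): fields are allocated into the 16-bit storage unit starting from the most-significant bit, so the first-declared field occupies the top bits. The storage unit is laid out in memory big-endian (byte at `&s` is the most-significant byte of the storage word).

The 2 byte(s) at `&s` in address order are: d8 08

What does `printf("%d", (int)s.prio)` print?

8

[0]=0xd8 [1]=0x08 (big-endian) → word 0xd808
id:10 @ bit 6 → (0xd808>>6)&0x3ff = 0x360
prio:6 @ bit 0 → (0xd808>>0)&0x3f = 0x8  ←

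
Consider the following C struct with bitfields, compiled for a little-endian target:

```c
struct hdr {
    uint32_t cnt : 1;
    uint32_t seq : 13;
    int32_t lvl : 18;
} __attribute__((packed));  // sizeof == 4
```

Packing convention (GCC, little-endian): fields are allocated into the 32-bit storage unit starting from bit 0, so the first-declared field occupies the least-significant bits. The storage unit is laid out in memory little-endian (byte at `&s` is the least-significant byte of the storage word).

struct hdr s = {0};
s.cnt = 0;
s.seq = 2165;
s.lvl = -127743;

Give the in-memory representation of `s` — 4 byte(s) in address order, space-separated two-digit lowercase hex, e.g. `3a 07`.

ea 50 40 83

cnt:1 = 0 → 0x0 << 0 → word 0x00000000
seq:13 = 2165 → 0x875 << 1 → word 0x000010ea
lvl:18 = -127743 → 0x20d01 << 14 → word 0x834050ea
word = 0x834050ea → little-endian bytes:
  [0]=0xea  [1]=0x50  [2]=0x40  [3]=0x83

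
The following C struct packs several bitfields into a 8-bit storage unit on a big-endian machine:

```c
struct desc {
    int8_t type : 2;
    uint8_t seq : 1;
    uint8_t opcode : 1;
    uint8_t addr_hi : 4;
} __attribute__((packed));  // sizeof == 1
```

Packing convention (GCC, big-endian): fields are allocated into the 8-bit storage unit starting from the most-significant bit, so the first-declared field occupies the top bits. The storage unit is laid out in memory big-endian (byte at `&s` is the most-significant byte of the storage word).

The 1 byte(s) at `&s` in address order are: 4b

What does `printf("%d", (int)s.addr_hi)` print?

[0]=0x4b (big-endian) → word 0x4b
type:2 @ bit 6 → (0x4b>>6)&0x3 = 0x1
seq:1 @ bit 5 → (0x4b>>5)&0x1 = 0x0
opcode:1 @ bit 4 → (0x4b>>4)&0x1 = 0x0
addr_hi:4 @ bit 0 → (0x4b>>0)&0xf = 0xb  ←

11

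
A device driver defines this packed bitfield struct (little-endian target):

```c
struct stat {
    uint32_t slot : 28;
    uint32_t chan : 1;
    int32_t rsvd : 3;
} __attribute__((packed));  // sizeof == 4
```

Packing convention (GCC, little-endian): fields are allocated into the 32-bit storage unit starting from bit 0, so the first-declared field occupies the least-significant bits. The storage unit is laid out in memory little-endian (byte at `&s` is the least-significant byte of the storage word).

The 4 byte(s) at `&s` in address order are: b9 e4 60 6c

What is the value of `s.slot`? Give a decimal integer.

[0]=0xb9 [1]=0xe4 [2]=0x60 [3]=0x6c (little-endian) → word 0x6c60e4b9
slot:28 @ bit 0 → (0x6c60e4b9>>0)&0xfffffff = 0xc60e4b9  ←
chan:1 @ bit 28 → (0x6c60e4b9>>28)&0x1 = 0x0
rsvd:3 @ bit 29 → (0x6c60e4b9>>29)&0x7 = 0x3

207676601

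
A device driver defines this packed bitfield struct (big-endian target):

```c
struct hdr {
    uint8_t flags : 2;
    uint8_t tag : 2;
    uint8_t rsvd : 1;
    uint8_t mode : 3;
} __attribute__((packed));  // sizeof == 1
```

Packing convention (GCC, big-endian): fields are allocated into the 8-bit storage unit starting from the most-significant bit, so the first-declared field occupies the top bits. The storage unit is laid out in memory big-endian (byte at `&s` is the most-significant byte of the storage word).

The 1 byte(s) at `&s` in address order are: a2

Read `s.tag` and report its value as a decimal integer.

[0]=0xa2 (big-endian) → word 0xa2
flags [6+:2] = (word>>6) & 0x3 = 2
tag [4+:2] = (word>>4) & 0x3 = 2  ←
rsvd [3+:1] = (word>>3) & 0x1 = 0
mode [0+:3] = (word>>0) & 0x7 = 2

2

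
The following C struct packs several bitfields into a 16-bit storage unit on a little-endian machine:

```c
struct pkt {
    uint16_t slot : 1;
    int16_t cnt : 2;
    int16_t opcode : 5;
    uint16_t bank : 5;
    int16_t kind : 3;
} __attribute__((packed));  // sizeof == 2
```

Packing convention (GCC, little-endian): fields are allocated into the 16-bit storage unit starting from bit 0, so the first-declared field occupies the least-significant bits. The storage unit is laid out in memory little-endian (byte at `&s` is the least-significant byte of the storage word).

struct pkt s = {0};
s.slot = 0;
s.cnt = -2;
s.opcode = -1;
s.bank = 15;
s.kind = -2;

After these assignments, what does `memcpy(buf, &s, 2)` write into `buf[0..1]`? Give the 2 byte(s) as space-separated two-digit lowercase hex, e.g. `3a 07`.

slot (1b) val=0 bits=0x0 at bit 0: 0x0000
cnt (2b) val=-2 bits=0x2 at bit 1: 0x0004
opcode (5b) val=-1 bits=0x1f at bit 3: 0x00fc
bank (5b) val=15 bits=0xf at bit 8: 0x0ffc
kind (3b) val=-2 bits=0x6 at bit 13: 0xcffc
word = 0xcffc → little-endian bytes:
  [0]=0xfc  [1]=0xcf

fc cf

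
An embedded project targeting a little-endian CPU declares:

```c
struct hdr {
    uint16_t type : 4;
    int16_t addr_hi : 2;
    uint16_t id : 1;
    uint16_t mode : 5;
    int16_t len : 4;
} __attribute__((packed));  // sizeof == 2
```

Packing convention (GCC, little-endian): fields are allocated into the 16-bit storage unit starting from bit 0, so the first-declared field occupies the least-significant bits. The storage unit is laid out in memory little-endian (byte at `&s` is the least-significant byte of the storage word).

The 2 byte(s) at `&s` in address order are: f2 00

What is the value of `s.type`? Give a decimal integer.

2

[0]=0xf2 [1]=0x00 (little-endian) → word 0x00f2
type:4 @ bit 0 → (0x00f2>>0)&0xf = 0x2  ←
addr_hi:2 @ bit 4 → (0x00f2>>4)&0x3 = 0x3
id:1 @ bit 6 → (0x00f2>>6)&0x1 = 0x1
mode:5 @ bit 7 → (0x00f2>>7)&0x1f = 0x1
len:4 @ bit 12 → (0x00f2>>12)&0xf = 0x0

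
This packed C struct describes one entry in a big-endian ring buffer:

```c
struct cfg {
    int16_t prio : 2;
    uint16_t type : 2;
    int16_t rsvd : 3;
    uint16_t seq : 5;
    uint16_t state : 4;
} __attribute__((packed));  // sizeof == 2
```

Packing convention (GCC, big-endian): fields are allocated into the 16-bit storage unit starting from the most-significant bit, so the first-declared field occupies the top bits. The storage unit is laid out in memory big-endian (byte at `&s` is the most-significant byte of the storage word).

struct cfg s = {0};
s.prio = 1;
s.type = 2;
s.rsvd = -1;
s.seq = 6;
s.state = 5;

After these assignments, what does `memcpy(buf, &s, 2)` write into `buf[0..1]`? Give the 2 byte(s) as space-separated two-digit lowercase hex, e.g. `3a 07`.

6e 65

prio (2b) val=1 bits=0x1 at bit 14: 0x4000
type (2b) val=2 bits=0x2 at bit 12: 0x6000
rsvd (3b) val=-1 bits=0x7 at bit 9: 0x6e00
seq (5b) val=6 bits=0x6 at bit 4: 0x6e60
state (4b) val=5 bits=0x5 at bit 0: 0x6e65
word = 0x6e65 → big-endian bytes:
  [0]=0x6e  [1]=0x65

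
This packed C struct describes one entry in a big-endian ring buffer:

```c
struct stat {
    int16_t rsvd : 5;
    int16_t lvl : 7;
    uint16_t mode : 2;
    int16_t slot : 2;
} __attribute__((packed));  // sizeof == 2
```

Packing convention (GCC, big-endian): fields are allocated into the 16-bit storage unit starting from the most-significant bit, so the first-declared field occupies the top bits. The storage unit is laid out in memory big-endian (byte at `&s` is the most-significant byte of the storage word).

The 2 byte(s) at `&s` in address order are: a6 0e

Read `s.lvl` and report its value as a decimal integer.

-32

[0]=0xa6 [1]=0x0e (big-endian) → word 0xa60e
rsvd:5 @ bit 11 → (0xa60e>>11)&0x1f = 0x14
lvl:7 @ bit 4 → (0xa60e>>4)&0x7f = 0x60  ←
mode:2 @ bit 2 → (0xa60e>>2)&0x3 = 0x3
slot:2 @ bit 0 → (0xa60e>>0)&0x3 = 0x2
lvl signed 7b, MSB=1: 96 - 128 = -32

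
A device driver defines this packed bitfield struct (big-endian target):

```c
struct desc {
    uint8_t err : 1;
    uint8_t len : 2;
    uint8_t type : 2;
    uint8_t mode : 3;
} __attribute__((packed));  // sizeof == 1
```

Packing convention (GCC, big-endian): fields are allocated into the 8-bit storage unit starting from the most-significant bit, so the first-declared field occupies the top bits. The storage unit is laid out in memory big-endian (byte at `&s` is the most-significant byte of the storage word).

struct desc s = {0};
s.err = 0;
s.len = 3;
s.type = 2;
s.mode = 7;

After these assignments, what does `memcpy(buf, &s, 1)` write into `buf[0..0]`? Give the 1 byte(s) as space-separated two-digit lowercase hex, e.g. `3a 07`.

[7+:1] err=0 & 0x1 = 0x0; word=0x00
[5+:2] len=3 & 0x3 = 0x3; word=0x60
[3+:2] type=2 & 0x3 = 0x2; word=0x70
[0+:3] mode=7 & 0x7 = 0x7; word=0x77
word = 0x77 → big-endian bytes:
  [0]=0x77

77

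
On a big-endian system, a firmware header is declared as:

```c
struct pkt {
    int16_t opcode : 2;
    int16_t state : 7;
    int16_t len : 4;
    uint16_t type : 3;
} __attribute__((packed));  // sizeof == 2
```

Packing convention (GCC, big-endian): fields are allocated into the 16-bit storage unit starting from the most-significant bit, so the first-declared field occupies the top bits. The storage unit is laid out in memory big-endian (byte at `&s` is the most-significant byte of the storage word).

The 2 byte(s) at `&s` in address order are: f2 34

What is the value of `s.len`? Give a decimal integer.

6

[0]=0xf2 [1]=0x34 (big-endian) → word 0xf234
opcode:2 @ bit 14 → (0xf234>>14)&0x3 = 0x3
state:7 @ bit 7 → (0xf234>>7)&0x7f = 0x64
len:4 @ bit 3 → (0xf234>>3)&0xf = 0x6  ←
type:3 @ bit 0 → (0xf234>>0)&0x7 = 0x4
len signed 4b, MSB=0: value = 6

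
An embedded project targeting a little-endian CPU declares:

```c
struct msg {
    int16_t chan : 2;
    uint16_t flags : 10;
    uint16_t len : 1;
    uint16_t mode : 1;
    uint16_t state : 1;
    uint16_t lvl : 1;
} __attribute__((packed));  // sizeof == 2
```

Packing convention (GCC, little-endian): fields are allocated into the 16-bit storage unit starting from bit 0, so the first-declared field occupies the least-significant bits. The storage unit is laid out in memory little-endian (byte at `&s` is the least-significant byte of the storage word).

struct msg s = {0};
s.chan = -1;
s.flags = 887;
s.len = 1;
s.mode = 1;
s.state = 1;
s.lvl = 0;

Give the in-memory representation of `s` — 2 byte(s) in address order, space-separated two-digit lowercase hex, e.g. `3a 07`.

[0+:2] chan=-1 & 0x3 = 0x3; word=0x0003
[2+:10] flags=887 & 0x3ff = 0x377; word=0x0ddf
[12+:1] len=1 & 0x1 = 0x1; word=0x1ddf
[13+:1] mode=1 & 0x1 = 0x1; word=0x3ddf
[14+:1] state=1 & 0x1 = 0x1; word=0x7ddf
[15+:1] lvl=0 & 0x1 = 0x0; word=0x7ddf
word = 0x7ddf → little-endian bytes:
  [0]=0xdf  [1]=0x7d

df 7d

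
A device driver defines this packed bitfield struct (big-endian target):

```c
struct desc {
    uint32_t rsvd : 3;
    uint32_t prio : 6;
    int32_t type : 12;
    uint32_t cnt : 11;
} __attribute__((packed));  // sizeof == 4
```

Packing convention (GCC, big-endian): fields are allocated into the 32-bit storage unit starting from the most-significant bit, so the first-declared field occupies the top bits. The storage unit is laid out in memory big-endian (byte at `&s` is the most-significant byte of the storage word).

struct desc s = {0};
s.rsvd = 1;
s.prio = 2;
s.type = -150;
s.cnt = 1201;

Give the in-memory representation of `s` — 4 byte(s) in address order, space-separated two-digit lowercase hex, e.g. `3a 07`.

rsvd (3b) val=1 bits=0x1 at bit 29: 0x20000000
prio (6b) val=2 bits=0x2 at bit 23: 0x21000000
type (12b) val=-150 bits=0xf6a at bit 11: 0x217b5000
cnt (11b) val=1201 bits=0x4b1 at bit 0: 0x217b54b1
word = 0x217b54b1 → big-endian bytes:
  [0]=0x21  [1]=0x7b  [2]=0x54  [3]=0xb1

21 7b 54 b1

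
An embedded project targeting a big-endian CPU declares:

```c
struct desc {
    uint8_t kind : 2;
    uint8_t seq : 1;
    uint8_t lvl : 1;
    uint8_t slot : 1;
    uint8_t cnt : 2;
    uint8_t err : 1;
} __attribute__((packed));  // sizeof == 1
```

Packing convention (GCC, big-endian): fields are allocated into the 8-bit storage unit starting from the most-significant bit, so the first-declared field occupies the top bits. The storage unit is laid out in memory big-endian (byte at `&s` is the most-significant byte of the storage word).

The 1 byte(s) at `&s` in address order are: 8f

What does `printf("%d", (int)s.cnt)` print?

[0]=0x8f (big-endian) → word 0x8f
kind [6+:2] = (word>>6) & 0x3 = 2
seq [5+:1] = (word>>5) & 0x1 = 0
lvl [4+:1] = (word>>4) & 0x1 = 0
slot [3+:1] = (word>>3) & 0x1 = 1
cnt [1+:2] = (word>>1) & 0x3 = 3  ←
err [0+:1] = (word>>0) & 0x1 = 1

3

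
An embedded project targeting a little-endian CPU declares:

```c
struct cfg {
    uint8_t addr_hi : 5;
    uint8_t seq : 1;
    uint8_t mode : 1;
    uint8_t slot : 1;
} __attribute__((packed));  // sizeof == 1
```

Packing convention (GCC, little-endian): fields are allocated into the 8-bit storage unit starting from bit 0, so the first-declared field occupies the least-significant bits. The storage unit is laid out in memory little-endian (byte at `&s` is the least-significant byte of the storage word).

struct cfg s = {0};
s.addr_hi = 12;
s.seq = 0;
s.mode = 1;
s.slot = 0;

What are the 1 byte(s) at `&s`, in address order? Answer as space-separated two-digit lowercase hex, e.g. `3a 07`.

[0+:5] addr_hi=12 & 0x1f = 0xc; word=0x0c
[5+:1] seq=0 & 0x1 = 0x0; word=0x0c
[6+:1] mode=1 & 0x1 = 0x1; word=0x4c
[7+:1] slot=0 & 0x1 = 0x0; word=0x4c
word = 0x4c → little-endian bytes:
  [0]=0x4c

4c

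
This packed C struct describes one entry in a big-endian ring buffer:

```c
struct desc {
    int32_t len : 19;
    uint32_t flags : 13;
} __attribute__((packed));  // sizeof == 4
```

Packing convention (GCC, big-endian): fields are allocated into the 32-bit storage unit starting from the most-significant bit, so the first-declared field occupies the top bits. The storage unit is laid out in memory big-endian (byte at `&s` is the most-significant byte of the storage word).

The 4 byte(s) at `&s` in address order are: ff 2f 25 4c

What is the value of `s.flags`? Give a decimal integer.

[0]=0xff [1]=0x2f [2]=0x25 [3]=0x4c (big-endian) → word 0xff2f254c
len:19 @ bit 13 → (0xff2f254c>>13)&0x7ffff = 0x7f979
flags:13 @ bit 0 → (0xff2f254c>>0)&0x1fff = 0x54c  ←

1356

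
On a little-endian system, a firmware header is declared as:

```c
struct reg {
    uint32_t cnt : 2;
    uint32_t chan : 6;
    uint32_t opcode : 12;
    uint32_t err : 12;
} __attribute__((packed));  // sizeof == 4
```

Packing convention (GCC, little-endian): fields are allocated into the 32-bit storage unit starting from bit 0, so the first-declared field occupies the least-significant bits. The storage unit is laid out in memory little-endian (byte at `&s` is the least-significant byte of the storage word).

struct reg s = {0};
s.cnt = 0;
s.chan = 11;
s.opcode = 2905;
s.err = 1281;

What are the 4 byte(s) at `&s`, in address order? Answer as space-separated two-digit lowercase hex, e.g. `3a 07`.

[0+:2] cnt=0 & 0x3 = 0x0; word=0x00000000
[2+:6] chan=11 & 0x3f = 0xb; word=0x0000002c
[8+:12] opcode=2905 & 0xfff = 0xb59; word=0x000b592c
[20+:12] err=1281 & 0xfff = 0x501; word=0x501b592c
word = 0x501b592c → little-endian bytes:
  [0]=0x2c  [1]=0x59  [2]=0x1b  [3]=0x50

2c 59 1b 50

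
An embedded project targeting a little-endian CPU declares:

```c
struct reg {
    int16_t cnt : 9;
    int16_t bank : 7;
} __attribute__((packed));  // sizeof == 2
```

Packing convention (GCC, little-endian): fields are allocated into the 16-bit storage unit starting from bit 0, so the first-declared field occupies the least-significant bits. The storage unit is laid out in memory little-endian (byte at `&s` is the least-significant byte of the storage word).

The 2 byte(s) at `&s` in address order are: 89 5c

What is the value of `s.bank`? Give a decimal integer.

[0]=0x89 [1]=0x5c (little-endian) → word 0x5c89
cnt [0+:9] = (word>>0) & 0x1ff = 137
bank [9+:7] = (word>>9) & 0x7f = 46  ←
bank signed 7b, MSB=0: value = 46

46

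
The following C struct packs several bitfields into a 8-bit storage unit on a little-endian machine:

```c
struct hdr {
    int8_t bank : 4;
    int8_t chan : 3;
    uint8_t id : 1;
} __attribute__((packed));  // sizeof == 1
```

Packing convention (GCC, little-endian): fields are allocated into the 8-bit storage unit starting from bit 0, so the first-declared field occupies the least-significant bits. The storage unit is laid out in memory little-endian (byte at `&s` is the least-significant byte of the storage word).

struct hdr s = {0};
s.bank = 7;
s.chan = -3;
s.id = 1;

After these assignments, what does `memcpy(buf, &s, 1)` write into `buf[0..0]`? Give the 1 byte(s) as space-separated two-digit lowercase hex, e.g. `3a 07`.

d7

bank:4 = 7 → 0x7 << 0 → word 0x07
chan:3 = -3 → 0x5 << 4 → word 0x57
id:1 = 1 → 0x1 << 7 → word 0xd7
word = 0xd7 → little-endian bytes:
  [0]=0xd7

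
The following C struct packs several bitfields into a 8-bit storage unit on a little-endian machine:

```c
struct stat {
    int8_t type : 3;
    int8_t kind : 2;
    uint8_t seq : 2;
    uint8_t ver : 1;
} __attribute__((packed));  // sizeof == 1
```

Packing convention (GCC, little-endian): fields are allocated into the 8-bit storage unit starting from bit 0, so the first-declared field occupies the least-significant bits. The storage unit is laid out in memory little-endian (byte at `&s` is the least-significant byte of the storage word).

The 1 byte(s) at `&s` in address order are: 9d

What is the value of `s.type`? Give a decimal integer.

-3

[0]=0x9d (little-endian) → word 0x9d
type:3 @ bit 0 → (0x9d>>0)&0x7 = 0x5  ←
kind:2 @ bit 3 → (0x9d>>3)&0x3 = 0x3
seq:2 @ bit 5 → (0x9d>>5)&0x3 = 0x0
ver:1 @ bit 7 → (0x9d>>7)&0x1 = 0x1
type signed 3b, MSB=1: 5 - 8 = -3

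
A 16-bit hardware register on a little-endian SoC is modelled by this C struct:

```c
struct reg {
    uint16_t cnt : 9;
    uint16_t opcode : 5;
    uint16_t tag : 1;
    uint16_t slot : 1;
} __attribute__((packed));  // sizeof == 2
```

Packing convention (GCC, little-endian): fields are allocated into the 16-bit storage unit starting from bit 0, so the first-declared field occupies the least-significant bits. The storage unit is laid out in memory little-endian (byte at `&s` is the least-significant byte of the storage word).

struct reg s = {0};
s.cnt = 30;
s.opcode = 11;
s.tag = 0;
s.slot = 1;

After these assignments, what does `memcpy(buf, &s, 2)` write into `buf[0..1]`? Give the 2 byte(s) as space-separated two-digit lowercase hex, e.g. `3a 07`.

cnt (9b) val=30 bits=0x1e at bit 0: 0x001e
opcode (5b) val=11 bits=0xb at bit 9: 0x161e
tag (1b) val=0 bits=0x0 at bit 14: 0x161e
slot (1b) val=1 bits=0x1 at bit 15: 0x961e
word = 0x961e → little-endian bytes:
  [0]=0x1e  [1]=0x96

1e 96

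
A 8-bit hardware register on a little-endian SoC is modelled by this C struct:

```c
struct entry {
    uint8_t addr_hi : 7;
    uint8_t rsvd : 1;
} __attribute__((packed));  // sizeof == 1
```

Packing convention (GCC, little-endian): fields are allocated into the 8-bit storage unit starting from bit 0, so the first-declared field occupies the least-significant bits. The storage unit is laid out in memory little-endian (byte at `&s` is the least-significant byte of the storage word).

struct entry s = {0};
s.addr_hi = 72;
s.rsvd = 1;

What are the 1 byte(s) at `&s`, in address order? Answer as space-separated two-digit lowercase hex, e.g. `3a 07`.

addr_hi:7 = 72 → 0x48 << 0 → word 0x48
rsvd:1 = 1 → 0x1 << 7 → word 0xc8
word = 0xc8 → little-endian bytes:
  [0]=0xc8

c8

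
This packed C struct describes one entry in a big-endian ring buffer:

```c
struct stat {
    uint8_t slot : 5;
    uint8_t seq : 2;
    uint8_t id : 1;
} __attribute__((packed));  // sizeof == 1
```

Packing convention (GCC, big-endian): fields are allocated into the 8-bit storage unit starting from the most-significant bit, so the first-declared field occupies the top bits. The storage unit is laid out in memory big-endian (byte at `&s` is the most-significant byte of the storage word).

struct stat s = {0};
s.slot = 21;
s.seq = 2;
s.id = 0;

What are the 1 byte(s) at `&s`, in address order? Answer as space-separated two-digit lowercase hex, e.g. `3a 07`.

slot:5 = 21 → 0x15 << 3 → word 0xa8
seq:2 = 2 → 0x2 << 1 → word 0xac
id:1 = 0 → 0x0 << 0 → word 0xac
word = 0xac → big-endian bytes:
  [0]=0xac

ac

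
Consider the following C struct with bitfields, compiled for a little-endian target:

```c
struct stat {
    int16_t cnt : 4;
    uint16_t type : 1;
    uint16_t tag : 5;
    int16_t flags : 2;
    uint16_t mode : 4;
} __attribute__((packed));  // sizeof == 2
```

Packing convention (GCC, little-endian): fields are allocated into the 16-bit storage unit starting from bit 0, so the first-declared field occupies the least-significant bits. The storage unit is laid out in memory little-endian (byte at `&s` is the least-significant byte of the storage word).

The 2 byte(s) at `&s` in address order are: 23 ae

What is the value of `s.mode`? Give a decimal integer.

[0]=0x23 [1]=0xae (little-endian) → word 0xae23
cnt:4 @ bit 0 → (0xae23>>0)&0xf = 0x3
type:1 @ bit 4 → (0xae23>>4)&0x1 = 0x0
tag:5 @ bit 5 → (0xae23>>5)&0x1f = 0x11
flags:2 @ bit 10 → (0xae23>>10)&0x3 = 0x3
mode:4 @ bit 12 → (0xae23>>12)&0xf = 0xa  ←

10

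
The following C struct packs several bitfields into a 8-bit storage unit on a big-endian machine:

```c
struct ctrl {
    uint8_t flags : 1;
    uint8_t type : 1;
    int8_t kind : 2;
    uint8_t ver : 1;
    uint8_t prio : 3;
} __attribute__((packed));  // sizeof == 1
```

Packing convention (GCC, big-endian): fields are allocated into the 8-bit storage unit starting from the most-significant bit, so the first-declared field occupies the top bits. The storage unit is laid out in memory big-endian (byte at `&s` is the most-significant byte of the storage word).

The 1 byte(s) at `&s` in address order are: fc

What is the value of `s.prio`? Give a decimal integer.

[0]=0xfc (big-endian) → word 0xfc
flags:1 @ bit 7 → (0xfc>>7)&0x1 = 0x1
type:1 @ bit 6 → (0xfc>>6)&0x1 = 0x1
kind:2 @ bit 4 → (0xfc>>4)&0x3 = 0x3
ver:1 @ bit 3 → (0xfc>>3)&0x1 = 0x1
prio:3 @ bit 0 → (0xfc>>0)&0x7 = 0x4  ←

4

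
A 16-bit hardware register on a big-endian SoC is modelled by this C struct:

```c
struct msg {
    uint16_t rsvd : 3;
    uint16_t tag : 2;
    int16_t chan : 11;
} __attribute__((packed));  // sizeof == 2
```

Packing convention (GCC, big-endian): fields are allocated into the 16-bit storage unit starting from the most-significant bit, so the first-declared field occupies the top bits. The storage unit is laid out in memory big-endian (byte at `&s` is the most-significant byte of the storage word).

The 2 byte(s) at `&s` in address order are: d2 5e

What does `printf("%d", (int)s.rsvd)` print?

[0]=0xd2 [1]=0x5e (big-endian) → word 0xd25e
rsvd:3 @ bit 13 → (0xd25e>>13)&0x7 = 0x6  ←
tag:2 @ bit 11 → (0xd25e>>11)&0x3 = 0x2
chan:11 @ bit 0 → (0xd25e>>0)&0x7ff = 0x25e

6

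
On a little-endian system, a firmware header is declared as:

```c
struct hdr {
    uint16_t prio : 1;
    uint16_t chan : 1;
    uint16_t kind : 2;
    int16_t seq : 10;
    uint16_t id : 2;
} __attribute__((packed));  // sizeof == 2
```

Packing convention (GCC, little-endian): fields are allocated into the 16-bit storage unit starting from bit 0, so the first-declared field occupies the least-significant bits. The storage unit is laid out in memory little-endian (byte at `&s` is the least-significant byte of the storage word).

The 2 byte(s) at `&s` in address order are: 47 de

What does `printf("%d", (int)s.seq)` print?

484

[0]=0x47 [1]=0xde (little-endian) → word 0xde47
prio:1 @ bit 0 → (0xde47>>0)&0x1 = 0x1
chan:1 @ bit 1 → (0xde47>>1)&0x1 = 0x1
kind:2 @ bit 2 → (0xde47>>2)&0x3 = 0x1
seq:10 @ bit 4 → (0xde47>>4)&0x3ff = 0x1e4  ←
id:2 @ bit 14 → (0xde47>>14)&0x3 = 0x3
seq signed 10b, MSB=0: value = 484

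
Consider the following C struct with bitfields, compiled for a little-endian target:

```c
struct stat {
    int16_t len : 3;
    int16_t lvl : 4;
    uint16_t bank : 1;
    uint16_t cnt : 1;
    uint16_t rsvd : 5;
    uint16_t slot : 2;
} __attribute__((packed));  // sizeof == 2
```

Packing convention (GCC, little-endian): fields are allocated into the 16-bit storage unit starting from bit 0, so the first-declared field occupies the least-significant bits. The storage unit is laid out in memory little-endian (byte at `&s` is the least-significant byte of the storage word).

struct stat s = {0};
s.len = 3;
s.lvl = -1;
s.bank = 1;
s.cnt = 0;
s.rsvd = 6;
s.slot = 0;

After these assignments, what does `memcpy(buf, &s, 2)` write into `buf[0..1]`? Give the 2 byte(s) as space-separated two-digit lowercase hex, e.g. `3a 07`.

len:3 = 3 → 0x3 << 0 → word 0x0003
lvl:4 = -1 → 0xf << 3 → word 0x007b
bank:1 = 1 → 0x1 << 7 → word 0x00fb
cnt:1 = 0 → 0x0 << 8 → word 0x00fb
rsvd:5 = 6 → 0x6 << 9 → word 0x0cfb
slot:2 = 0 → 0x0 << 14 → word 0x0cfb
word = 0x0cfb → little-endian bytes:
  [0]=0xfb  [1]=0x0c

fb 0c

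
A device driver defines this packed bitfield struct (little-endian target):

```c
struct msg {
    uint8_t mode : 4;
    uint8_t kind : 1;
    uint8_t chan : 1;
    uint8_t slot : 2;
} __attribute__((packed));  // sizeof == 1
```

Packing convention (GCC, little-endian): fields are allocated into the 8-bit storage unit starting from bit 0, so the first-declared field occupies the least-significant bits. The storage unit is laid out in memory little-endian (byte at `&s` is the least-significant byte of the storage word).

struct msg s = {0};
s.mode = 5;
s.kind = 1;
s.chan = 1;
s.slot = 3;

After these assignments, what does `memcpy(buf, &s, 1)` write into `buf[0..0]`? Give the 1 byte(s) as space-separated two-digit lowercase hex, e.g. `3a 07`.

f5

mode:4 = 5 → 0x5 << 0 → word 0x05
kind:1 = 1 → 0x1 << 4 → word 0x15
chan:1 = 1 → 0x1 << 5 → word 0x35
slot:2 = 3 → 0x3 << 6 → word 0xf5
word = 0xf5 → little-endian bytes:
  [0]=0xf5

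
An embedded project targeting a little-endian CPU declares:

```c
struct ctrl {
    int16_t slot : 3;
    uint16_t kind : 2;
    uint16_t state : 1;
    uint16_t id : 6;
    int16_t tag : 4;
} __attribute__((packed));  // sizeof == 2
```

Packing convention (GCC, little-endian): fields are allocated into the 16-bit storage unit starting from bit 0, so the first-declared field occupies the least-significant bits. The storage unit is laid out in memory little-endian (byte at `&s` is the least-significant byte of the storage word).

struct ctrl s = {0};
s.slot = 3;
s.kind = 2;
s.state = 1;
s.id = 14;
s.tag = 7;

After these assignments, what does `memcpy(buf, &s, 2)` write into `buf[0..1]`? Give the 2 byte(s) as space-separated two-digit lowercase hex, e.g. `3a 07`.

[0+:3] slot=3 & 0x7 = 0x3; word=0x0003
[3+:2] kind=2 & 0x3 = 0x2; word=0x0013
[5+:1] state=1 & 0x1 = 0x1; word=0x0033
[6+:6] id=14 & 0x3f = 0xe; word=0x03b3
[12+:4] tag=7 & 0xf = 0x7; word=0x73b3
word = 0x73b3 → little-endian bytes:
  [0]=0xb3  [1]=0x73

b3 73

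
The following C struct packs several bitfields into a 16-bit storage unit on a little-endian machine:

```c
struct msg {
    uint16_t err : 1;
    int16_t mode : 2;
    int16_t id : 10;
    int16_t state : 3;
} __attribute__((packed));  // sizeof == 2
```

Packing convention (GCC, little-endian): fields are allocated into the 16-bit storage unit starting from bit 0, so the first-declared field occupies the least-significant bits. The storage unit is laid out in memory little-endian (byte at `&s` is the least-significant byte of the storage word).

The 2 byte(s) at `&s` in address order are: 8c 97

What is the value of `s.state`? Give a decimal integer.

-4

[0]=0x8c [1]=0x97 (little-endian) → word 0x978c
err:1 @ bit 0 → (0x978c>>0)&0x1 = 0x0
mode:2 @ bit 1 → (0x978c>>1)&0x3 = 0x2
id:10 @ bit 3 → (0x978c>>3)&0x3ff = 0x2f1
state:3 @ bit 13 → (0x978c>>13)&0x7 = 0x4  ←
state signed 3b, MSB=1: 4 - 8 = -4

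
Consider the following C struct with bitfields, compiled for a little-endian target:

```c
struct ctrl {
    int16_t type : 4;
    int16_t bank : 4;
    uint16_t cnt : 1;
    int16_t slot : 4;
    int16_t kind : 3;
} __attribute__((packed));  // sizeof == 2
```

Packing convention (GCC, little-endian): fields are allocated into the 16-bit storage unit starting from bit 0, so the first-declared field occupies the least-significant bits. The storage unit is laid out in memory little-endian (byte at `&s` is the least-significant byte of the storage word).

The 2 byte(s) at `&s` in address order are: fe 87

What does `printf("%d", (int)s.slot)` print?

[0]=0xfe [1]=0x87 (little-endian) → word 0x87fe
type:4 @ bit 0 → (0x87fe>>0)&0xf = 0xe
bank:4 @ bit 4 → (0x87fe>>4)&0xf = 0xf
cnt:1 @ bit 8 → (0x87fe>>8)&0x1 = 0x1
slot:4 @ bit 9 → (0x87fe>>9)&0xf = 0x3  ←
kind:3 @ bit 13 → (0x87fe>>13)&0x7 = 0x4
slot signed 4b, MSB=0: value = 3

3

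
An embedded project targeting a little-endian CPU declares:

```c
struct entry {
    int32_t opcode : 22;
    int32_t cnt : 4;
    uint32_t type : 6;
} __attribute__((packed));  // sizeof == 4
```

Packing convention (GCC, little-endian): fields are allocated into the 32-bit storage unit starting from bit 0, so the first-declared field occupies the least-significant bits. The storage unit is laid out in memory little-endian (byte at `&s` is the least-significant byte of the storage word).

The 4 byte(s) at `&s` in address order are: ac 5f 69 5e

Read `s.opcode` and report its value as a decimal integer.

-1482836

[0]=0xac [1]=0x5f [2]=0x69 [3]=0x5e (little-endian) → word 0x5e695fac
opcode:22 @ bit 0 → (0x5e695fac>>0)&0x3fffff = 0x295fac  ←
cnt:4 @ bit 22 → (0x5e695fac>>22)&0xf = 0x9
type:6 @ bit 26 → (0x5e695fac>>26)&0x3f = 0x17
opcode signed 22b, MSB=1: 2711468 - 4194304 = -1482836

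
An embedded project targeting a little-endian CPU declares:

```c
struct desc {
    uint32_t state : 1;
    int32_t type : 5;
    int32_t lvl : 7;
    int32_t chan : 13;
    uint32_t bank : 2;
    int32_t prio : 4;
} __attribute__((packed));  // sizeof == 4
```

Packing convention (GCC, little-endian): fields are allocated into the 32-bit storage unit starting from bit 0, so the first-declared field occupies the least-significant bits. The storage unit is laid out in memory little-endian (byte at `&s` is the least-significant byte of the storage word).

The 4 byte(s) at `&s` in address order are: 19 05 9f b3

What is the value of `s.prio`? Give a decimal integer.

-5

[0]=0x19 [1]=0x05 [2]=0x9f [3]=0xb3 (little-endian) → word 0xb39f0519
state [0+:1] = (word>>0) & 0x1 = 1
type [1+:5] = (word>>1) & 0x1f = 12
lvl [6+:7] = (word>>6) & 0x7f = 20
chan [13+:13] = (word>>13) & 0x1fff = 7416
bank [26+:2] = (word>>26) & 0x3 = 0
prio [28+:4] = (word>>28) & 0xf = 11  ←
prio signed 4b, MSB=1: 11 - 16 = -5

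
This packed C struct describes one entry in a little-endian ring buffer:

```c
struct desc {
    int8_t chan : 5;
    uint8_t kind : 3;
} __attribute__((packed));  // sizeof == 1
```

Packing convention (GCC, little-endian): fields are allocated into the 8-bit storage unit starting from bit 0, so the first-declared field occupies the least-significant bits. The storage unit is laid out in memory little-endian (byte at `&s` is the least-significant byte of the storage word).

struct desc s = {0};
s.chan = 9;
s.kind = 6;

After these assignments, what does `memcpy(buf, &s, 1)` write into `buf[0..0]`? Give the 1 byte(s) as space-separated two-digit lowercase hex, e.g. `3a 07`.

c9

chan (5b) val=9 bits=0x9 at bit 0: 0x09
kind (3b) val=6 bits=0x6 at bit 5: 0xc9
word = 0xc9 → little-endian bytes:
  [0]=0xc9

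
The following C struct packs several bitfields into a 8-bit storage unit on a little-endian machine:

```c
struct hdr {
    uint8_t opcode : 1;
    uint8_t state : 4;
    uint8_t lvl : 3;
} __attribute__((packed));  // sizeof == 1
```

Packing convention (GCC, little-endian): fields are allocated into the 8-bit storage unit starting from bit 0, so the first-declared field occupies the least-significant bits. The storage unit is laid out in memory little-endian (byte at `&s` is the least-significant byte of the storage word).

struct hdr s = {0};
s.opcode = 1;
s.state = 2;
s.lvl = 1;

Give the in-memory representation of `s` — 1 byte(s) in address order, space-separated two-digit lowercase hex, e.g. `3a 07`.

25

opcode (1b) val=1 bits=0x1 at bit 0: 0x01
state (4b) val=2 bits=0x2 at bit 1: 0x05
lvl (3b) val=1 bits=0x1 at bit 5: 0x25
word = 0x25 → little-endian bytes:
  [0]=0x25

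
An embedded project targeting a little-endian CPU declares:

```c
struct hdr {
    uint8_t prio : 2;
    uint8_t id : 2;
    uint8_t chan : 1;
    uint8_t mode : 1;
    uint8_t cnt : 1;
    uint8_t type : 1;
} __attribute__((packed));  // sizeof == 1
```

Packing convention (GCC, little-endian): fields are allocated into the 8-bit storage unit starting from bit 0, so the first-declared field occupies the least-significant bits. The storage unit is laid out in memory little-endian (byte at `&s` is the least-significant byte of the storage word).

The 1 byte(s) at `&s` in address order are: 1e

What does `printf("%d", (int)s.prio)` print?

[0]=0x1e (little-endian) → word 0x1e
prio [0+:2] = (word>>0) & 0x3 = 2  ←
id [2+:2] = (word>>2) & 0x3 = 3
chan [4+:1] = (word>>4) & 0x1 = 1
mode [5+:1] = (word>>5) & 0x1 = 0
cnt [6+:1] = (word>>6) & 0x1 = 0
type [7+:1] = (word>>7) & 0x1 = 0

2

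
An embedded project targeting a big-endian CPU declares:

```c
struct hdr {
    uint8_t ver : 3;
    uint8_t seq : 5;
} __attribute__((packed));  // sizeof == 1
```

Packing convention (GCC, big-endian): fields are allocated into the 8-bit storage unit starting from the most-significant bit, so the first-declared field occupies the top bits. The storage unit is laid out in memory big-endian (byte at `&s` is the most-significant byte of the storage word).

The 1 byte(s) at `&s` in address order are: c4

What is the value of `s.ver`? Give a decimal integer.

[0]=0xc4 (big-endian) → word 0xc4
ver:3 @ bit 5 → (0xc4>>5)&0x7 = 0x6  ←
seq:5 @ bit 0 → (0xc4>>0)&0x1f = 0x4

6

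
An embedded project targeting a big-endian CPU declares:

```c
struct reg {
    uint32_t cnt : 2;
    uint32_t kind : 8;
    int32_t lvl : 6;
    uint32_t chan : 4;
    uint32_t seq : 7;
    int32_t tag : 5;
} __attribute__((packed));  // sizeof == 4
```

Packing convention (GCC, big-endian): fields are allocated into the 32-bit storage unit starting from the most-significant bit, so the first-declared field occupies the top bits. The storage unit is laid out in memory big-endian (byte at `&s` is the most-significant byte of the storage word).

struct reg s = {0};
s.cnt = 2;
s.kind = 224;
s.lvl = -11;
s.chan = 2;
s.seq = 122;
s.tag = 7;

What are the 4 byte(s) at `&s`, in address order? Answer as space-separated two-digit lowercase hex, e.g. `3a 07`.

b8 35 2f 47

cnt (2b) val=2 bits=0x2 at bit 30: 0x80000000
kind (8b) val=224 bits=0xe0 at bit 22: 0xb8000000
lvl (6b) val=-11 bits=0x35 at bit 16: 0xb8350000
chan (4b) val=2 bits=0x2 at bit 12: 0xb8352000
seq (7b) val=122 bits=0x7a at bit 5: 0xb8352f40
tag (5b) val=7 bits=0x7 at bit 0: 0xb8352f47
word = 0xb8352f47 → big-endian bytes:
  [0]=0xb8  [1]=0x35  [2]=0x2f  [3]=0x47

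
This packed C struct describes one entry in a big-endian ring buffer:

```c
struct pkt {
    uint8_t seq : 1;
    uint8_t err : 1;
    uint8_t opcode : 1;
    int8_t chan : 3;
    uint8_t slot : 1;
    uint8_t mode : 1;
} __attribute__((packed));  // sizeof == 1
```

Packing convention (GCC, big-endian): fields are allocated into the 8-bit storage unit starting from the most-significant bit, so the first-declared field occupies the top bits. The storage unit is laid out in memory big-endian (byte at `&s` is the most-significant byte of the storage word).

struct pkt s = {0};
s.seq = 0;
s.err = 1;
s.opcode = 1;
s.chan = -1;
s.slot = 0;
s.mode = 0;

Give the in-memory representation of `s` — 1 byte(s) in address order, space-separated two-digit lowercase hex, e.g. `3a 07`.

seq (1b) val=0 bits=0x0 at bit 7: 0x00
err (1b) val=1 bits=0x1 at bit 6: 0x40
opcode (1b) val=1 bits=0x1 at bit 5: 0x60
chan (3b) val=-1 bits=0x7 at bit 2: 0x7c
slot (1b) val=0 bits=0x0 at bit 1: 0x7c
mode (1b) val=0 bits=0x0 at bit 0: 0x7c
word = 0x7c → big-endian bytes:
  [0]=0x7c

7c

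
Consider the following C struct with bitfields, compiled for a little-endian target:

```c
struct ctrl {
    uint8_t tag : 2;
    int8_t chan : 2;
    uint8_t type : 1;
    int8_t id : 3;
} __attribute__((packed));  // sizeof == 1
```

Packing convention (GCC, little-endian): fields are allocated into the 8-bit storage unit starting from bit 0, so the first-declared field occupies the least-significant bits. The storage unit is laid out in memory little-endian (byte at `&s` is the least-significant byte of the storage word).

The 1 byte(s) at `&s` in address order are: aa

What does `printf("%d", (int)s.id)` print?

[0]=0xaa (little-endian) → word 0xaa
tag [0+:2] = (word>>0) & 0x3 = 2
chan [2+:2] = (word>>2) & 0x3 = 2
type [4+:1] = (word>>4) & 0x1 = 0
id [5+:3] = (word>>5) & 0x7 = 5  ←
id signed 3b, MSB=1: 5 - 8 = -3

-3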